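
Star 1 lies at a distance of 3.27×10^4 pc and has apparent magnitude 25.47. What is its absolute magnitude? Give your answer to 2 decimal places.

7.90

M = m − 5 log₁₀(d/10 pc) = 25.47 − 5 log₁₀(3.27×10^4/10)
  = 25.47 − 5 × 3.515 = 25.47 − 17.57 = 7.90.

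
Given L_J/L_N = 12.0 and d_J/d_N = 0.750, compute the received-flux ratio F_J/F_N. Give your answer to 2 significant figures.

F = L/(4πd²), so F_J/F_N = (L_J/L_N) / (d_J/d_N)²
= 12.0 / (0.750)² = 12.0 / 0.5625 = 21.33.

21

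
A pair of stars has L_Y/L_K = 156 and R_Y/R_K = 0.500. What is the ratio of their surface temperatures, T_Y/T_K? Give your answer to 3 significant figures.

L ∝ R²T⁴ gives T ∝ (L/R²)^(1/4), so
T_Y/T_K = (156 / 0.500²)^(1/4) = (624.0)^(1/4) = 4.998.

5.00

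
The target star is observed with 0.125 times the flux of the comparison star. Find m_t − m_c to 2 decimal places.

2.26

m_t − m_c = −2.5 log₁₀(F_t/F_c) = −2.5 log₁₀(0.125) = −2.5 × (-0.903) = 2.258.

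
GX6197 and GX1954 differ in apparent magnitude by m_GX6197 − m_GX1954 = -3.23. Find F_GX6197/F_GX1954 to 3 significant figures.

19.6

F_GX6197/F_GX1954 = 10^(−(m_GX6197 − m_GX1954)/2.5) = 10^(3.23/2.5) = 10^1.292 = 19.59.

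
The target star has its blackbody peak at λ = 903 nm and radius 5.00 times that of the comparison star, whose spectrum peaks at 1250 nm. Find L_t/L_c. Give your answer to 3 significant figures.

Wien's law gives T ∝ 1/λ_max, so T_t/T_c = λ_c/λ_t = 1250/903 = 1.384.
Then L ∝ R²T⁴ gives L_t/L_c = (5.00)² × (1.384)⁴ = 25.00 × 3.672 = 91.80.

91.8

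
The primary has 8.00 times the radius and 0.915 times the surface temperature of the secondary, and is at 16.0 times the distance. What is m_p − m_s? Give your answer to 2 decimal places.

L_p/L_s = (8.00)²(0.915)⁴ = 44.86.
F_p/F_s = (L_p/L_s)/(d_p/d_s)² = 44.86/256.0 = 0.1752.
m_p − m_s = −2.5 log₁₀(0.1752) = 1.89.

1.89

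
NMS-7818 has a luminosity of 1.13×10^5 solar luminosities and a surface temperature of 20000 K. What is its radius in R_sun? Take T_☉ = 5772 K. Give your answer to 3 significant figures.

R/R_☉ = √(L/L_☉) / (T/T_☉)² = √(1.13×10^5) / (3.465)²
       = 336.2 / 12.01 = 28.00.

28.0 R_sun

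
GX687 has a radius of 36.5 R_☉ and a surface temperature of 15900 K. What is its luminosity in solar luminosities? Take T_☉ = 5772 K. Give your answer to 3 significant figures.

7.67×10^4 solar luminosities

L/L_☉ = (R/R_☉)² (T/T_☉)⁴ = (36.5)² × (15900/5772)⁴
       = 1332 × (2.755)⁴ = 1332 × 57.58 = 7.671×10^4.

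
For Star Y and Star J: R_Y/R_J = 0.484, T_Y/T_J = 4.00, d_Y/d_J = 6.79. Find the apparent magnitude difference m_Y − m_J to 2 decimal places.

L_Y/L_J = (0.484)²(4.00)⁴ = 59.97.
F_Y/F_J = (L_Y/L_J)/(d_Y/d_J)² = 59.97/46.10 = 1.301.
m_Y − m_J = −2.5 log₁₀(1.301) = -0.29.

-0.29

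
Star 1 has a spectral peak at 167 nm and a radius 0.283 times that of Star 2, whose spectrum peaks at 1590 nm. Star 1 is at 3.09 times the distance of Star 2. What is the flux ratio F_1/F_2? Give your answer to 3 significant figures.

Wien's law: T_1/T_2 = λ_2/λ_1 = 1590/167 = 9.521.
L_1/L_2 = (R_1/R_2)²(T_1/T_2)⁴ = (0.283)²(9.521)⁴ = 658.1.
F_1/F_2 = (L_1/L_2)/(d_1/d_2)² = 658.1/(3.09)² = 68.93.

68.9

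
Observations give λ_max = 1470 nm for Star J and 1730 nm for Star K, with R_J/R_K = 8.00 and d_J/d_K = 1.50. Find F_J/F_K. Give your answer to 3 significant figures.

54.6

Wien's law: T_J/T_K = λ_K/λ_J = 1730/1470 = 1.177.
L_J/L_K = (R_J/R_K)²(T_J/T_K)⁴ = (8.00)²(1.177)⁴ = 122.8.
F_J/F_K = (L_J/L_K)/(d_J/d_K)² = 122.8/(1.50)² = 54.56.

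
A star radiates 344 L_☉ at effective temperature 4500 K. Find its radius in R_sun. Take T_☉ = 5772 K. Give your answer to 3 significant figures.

30.5 R_sun

R/R_☉ = √(L/L_☉) / (T/T_☉)² = √(344) / (0.7796)²
       = 18.55 / 0.6078 = 30.51.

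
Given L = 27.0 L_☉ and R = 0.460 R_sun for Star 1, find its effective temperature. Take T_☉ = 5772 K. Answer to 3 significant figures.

1.94×10^4 K

T/T_☉ = (L/L_☉)^(1/4) / (R/R_☉)^(1/2)
T = 5772 × (27.0)^(1/4) / √(0.460) = 5772 × 2.280 / 0.6782 = 1.940×10^4 K.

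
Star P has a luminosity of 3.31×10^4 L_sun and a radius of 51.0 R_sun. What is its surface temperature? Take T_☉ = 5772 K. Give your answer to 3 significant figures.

T/T_☉ = (L/L_☉)^(1/4) / (R/R_☉)^(1/2)
T = 5772 × (3.31×10^4)^(1/4) / √(51.0) = 5772 × 13.49 / 7.141 = 1.090×10^4 K.

1.09×10^4 K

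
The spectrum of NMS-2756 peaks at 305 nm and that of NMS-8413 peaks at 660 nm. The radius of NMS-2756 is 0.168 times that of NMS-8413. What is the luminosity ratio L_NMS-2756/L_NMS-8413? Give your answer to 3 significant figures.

Wien's law gives T ∝ 1/λ_max, so T_NMS-2756/T_NMS-8413 = λ_NMS-8413/λ_NMS-2756 = 660/305 = 2.164.
Then L ∝ R²T⁴ gives L_NMS-2756/L_NMS-8413 = (0.168)² × (2.164)⁴ = 0.02822 × 21.93 = 0.6189.

0.619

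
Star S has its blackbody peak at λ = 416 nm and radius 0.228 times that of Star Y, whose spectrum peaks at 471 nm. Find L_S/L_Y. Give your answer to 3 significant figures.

0.0854

Wien's law gives T ∝ 1/λ_max, so T_S/T_Y = λ_Y/λ_S = 471/416 = 1.132.
Then L ∝ R²T⁴ gives L_S/L_Y = (0.228)² × (1.132)⁴ = 0.05198 × 1.643 = 0.08542.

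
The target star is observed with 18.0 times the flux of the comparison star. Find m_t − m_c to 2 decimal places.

-3.14

m_t − m_c = −2.5 log₁₀(F_t/F_c) = −2.5 log₁₀(18.0) = −2.5 × (1.255) = -3.138.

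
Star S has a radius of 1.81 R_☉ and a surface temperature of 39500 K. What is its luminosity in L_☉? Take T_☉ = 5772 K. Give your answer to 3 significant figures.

L/L_☉ = (R/R_☉)² (T/T_☉)⁴ = (1.81)² × (39500/5772)⁴
       = 3.276 × (6.843)⁴ = 3.276 × 2193 = 7185.

7.19×10^3 L_☉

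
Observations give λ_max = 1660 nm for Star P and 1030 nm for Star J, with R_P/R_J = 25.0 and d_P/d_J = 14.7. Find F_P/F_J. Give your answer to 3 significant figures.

Wien's law: T_P/T_J = λ_J/λ_P = 1030/1660 = 0.6205.
L_P/L_J = (R_P/R_J)²(T_P/T_J)⁴ = (25.0)²(0.6205)⁴ = 92.64.
F_P/F_J = (L_P/L_J)/(d_P/d_J)² = 92.64/(14.7)² = 0.4287.

0.429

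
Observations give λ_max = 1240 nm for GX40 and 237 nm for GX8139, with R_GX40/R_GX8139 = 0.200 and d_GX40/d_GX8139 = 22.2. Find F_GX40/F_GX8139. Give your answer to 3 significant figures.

Wien's law: T_GX40/T_GX8139 = λ_GX8139/λ_GX40 = 237/1240 = 0.1911.
L_GX40/L_GX8139 = (R_GX40/R_GX8139)²(T_GX40/T_GX8139)⁴ = (0.200)²(0.1911)⁴ = 5.338×10^-5.
F_GX40/F_GX8139 = (L_GX40/L_GX8139)/(d_GX40/d_GX8139)² = 5.338×10^-5/(22.2)² = 1.083×10^-7.

1.08×10^-7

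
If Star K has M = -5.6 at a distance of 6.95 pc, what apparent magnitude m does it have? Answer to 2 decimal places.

m = M + 5 log₁₀(d/10 pc) = -5.6 + 5 log₁₀(6.95/10)
  = -5.6 + 5 × -0.158 = -5.6 + -0.79 = -6.39.

-6.39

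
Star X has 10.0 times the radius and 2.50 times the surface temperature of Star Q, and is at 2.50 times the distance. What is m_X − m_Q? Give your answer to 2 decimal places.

L_X/L_Q = (10.0)²(2.50)⁴ = 3906.
F_X/F_Q = (L_X/L_Q)/(d_X/d_Q)² = 3906/6.250 = 625.0.
m_X − m_Q = −2.5 log₁₀(625.0) = -6.99.

-6.99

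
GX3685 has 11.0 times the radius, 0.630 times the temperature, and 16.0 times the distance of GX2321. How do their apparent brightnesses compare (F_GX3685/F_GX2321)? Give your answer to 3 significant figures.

L_GX3685/L_GX2321 = (R_GX3685/R_GX2321)²(T_GX3685/T_GX2321)⁴ = (11.0)² × (0.630)⁴ = 19.06.
F_GX3685/F_GX2321 = (L_GX3685/L_GX2321)/(d_GX3685/d_GX2321)² = 19.06 / (16.0)² = 0.07446.

0.0745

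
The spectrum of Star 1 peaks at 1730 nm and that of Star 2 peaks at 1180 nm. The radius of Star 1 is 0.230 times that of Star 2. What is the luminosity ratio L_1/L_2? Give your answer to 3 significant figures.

Wien's law gives T ∝ 1/λ_max, so T_1/T_2 = λ_2/λ_1 = 1180/1730 = 0.6821.
Then L ∝ R²T⁴ gives L_1/L_2 = (0.230)² × (0.6821)⁴ = 0.05290 × 0.2164 = 0.01145.

0.0114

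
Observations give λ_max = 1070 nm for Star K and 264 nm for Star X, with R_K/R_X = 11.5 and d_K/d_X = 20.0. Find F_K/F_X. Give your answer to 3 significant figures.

0.00123

Wien's law: T_K/T_X = λ_X/λ_K = 264/1070 = 0.2467.
L_K/L_X = (R_K/R_X)²(T_K/T_X)⁴ = (11.5)²(0.2467)⁴ = 0.4901.
F_K/F_X = (L_K/L_X)/(d_K/d_X)² = 0.4901/(20.0)² = 0.001225.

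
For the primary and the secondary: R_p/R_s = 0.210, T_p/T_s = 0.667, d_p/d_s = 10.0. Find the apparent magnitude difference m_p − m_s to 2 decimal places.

10.15

L_p/L_s = (0.210)²(0.667)⁴ = 0.008729.
F_p/F_s = (L_p/L_s)/(d_p/d_s)² = 0.008729/100.0 = 8.729×10^-5.
m_p − m_s = −2.5 log₁₀(8.729×10^-5) = 10.15.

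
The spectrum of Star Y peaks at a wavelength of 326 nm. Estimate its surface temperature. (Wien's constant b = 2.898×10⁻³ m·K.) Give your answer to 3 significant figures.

8.89×10^3 K

T = b/λ_max = 2.898×10⁻³ / (326×10⁻⁹) = 8890 K.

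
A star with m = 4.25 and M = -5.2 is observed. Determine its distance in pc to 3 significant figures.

m − M = 5 log₁₀(d/10 pc)
4.25 − (-5.2) = 9.45 = 5 log₁₀(d/10)
d = 10 × 10^(9.45/5) = 10 × 10^1.890 = 776.2 pc.

776 pc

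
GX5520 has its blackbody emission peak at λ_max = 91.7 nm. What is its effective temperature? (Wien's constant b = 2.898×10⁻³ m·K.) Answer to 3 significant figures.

T = b/λ_max = 2.898×10⁻³ / (91.7×10⁻⁹) = 3.160×10^4 K.

3.16×10^4 K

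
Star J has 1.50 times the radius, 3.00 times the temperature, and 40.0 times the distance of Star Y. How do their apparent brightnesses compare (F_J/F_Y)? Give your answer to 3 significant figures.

0.114

L_J/L_Y = (R_J/R_Y)²(T_J/T_Y)⁴ = (1.50)² × (3.00)⁴ = 182.2.
F_J/F_Y = (L_J/L_Y)/(d_J/d_Y)² = 182.2 / (40.0)² = 0.1139.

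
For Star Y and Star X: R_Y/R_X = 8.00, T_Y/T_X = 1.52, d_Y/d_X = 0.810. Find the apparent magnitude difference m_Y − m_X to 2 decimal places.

L_Y/L_X = (8.00)²(1.52)⁴ = 341.6.
F_Y/F_X = (L_Y/L_X)/(d_Y/d_X)² = 341.6/0.6561 = 520.7.
m_Y − m_X = −2.5 log₁₀(520.7) = -6.79.

-6.79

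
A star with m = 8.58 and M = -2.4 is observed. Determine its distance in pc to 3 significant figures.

m − M = 5 log₁₀(d/10 pc)
8.58 − (-2.4) = 10.98 = 5 log₁₀(d/10)
d = 10 × 10^(10.98/5) = 10 × 10^2.196 = 1570 pc.

1.57×10^3 pc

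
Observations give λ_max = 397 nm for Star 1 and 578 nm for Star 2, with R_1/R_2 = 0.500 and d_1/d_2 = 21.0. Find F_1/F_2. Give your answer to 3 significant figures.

Wien's law: T_1/T_2 = λ_2/λ_1 = 578/397 = 1.456.
L_1/L_2 = (R_1/R_2)²(T_1/T_2)⁴ = (0.500)²(1.456)⁴ = 1.123.
F_1/F_2 = (L_1/L_2)/(d_1/d_2)² = 1.123/(21.0)² = 0.002547.

0.00255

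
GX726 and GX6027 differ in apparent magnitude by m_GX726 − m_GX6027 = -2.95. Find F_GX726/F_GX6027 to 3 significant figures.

15.1

F_GX726/F_GX6027 = 10^(−(m_GX726 − m_GX6027)/2.5) = 10^(2.95/2.5) = 10^1.180 = 15.14.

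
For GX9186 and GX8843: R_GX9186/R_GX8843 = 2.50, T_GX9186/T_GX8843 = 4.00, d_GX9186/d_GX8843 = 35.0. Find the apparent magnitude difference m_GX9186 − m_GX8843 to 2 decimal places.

L_GX9186/L_GX8843 = (2.50)²(4.00)⁴ = 1600.
F_GX9186/F_GX8843 = (L_GX9186/L_GX8843)/(d_GX9186/d_GX8843)² = 1600/1225 = 1.306.
m_GX9186 − m_GX8843 = −2.5 log₁₀(1.306) = -0.29.

-0.29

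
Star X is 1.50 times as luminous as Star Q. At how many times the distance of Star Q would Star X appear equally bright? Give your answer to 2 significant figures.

Equal flux requires L_X/d_X² = L_Q/d_Q², so d_X/d_Q = √(L_X/L_Q)
= √(1.50) = 1.225.

1.2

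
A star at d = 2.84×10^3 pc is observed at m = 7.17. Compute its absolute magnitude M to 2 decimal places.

M = m − 5 log₁₀(d/10 pc) = 7.17 − 5 log₁₀(2.84×10^3/10)
  = 7.17 − 5 × 2.453 = 7.17 − 12.27 = -5.10.

-5.10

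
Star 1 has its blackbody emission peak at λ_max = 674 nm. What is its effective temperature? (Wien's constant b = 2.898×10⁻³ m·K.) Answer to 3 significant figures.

T = b/λ_max = 2.898×10⁻³ / (674×10⁻⁹) = 4300 K.

4.30×10^3 K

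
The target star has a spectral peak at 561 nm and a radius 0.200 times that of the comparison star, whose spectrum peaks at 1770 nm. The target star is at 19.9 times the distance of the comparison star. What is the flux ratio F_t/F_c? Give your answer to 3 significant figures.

Wien's law: T_t/T_c = λ_c/λ_t = 1770/561 = 3.155.
L_t/L_c = (R_t/R_c)²(T_t/T_c)⁴ = (0.200)²(3.155)⁴ = 3.964.
F_t/F_c = (L_t/L_c)/(d_t/d_c)² = 3.964/(19.9)² = 0.01001.

0.0100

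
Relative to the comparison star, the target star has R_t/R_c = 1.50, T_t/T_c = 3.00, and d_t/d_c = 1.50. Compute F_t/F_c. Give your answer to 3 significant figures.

L_t/L_c = (R_t/R_c)²(T_t/T_c)⁴ = (1.50)² × (3.00)⁴ = 182.2.
F_t/F_c = (L_t/L_c)/(d_t/d_c)² = 182.2 / (1.50)² = 81.00.

81.0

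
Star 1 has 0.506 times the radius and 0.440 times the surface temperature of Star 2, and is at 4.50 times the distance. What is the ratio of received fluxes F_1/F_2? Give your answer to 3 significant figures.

4.74×10^-4

L_1/L_2 = (R_1/R_2)²(T_1/T_2)⁴ = (0.506)² × (0.440)⁴ = 0.009596.
F_1/F_2 = (L_1/L_2)/(d_1/d_2)² = 0.009596 / (4.50)² = 4.739×10^-4.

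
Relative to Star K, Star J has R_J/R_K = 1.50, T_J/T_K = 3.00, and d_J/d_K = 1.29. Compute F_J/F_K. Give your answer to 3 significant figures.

110

L_J/L_K = (R_J/R_K)²(T_J/T_K)⁴ = (1.50)² × (3.00)⁴ = 182.2.
F_J/F_K = (L_J/L_K)/(d_J/d_K)² = 182.2 / (1.29)² = 109.5.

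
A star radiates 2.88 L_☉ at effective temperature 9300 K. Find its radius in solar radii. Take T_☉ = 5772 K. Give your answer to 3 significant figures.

0.654 solar radii

R/R_☉ = √(L/L_☉) / (T/T_☉)² = √(2.88) / (1.611)²
       = 1.697 / 2.596 = 0.6537.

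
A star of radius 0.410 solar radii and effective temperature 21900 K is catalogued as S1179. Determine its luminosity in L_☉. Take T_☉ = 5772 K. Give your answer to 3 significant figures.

L/L_☉ = (R/R_☉)² (T/T_☉)⁴ = (0.410)² × (21900/5772)⁴
       = 0.1681 × (3.794)⁴ = 0.1681 × 207.2 = 34.84.

34.8 L_☉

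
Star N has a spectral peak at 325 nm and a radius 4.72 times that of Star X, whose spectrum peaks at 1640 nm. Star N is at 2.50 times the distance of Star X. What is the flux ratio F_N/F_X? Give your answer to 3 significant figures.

Wien's law: T_N/T_X = λ_X/λ_N = 1640/325 = 5.046.
L_N/L_X = (R_N/R_X)²(T_N/T_X)⁴ = (4.72)²(5.046)⁴ = 1.445×10^4.
F_N/F_X = (L_N/L_X)/(d_N/d_X)² = 1.445×10^4/(2.50)² = 2311.

2.31×10^3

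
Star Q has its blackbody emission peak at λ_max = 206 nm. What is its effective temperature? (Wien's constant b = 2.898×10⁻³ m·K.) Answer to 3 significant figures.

T = b/λ_max = 2.898×10⁻³ / (206×10⁻⁹) = 1.407×10^4 K.

1.41×10^4 K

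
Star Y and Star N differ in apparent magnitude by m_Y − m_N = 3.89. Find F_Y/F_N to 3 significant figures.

0.0278

F_Y/F_N = 10^(−(m_Y − m_N)/2.5) = 10^(-3.89/2.5) = 10^-1.556 = 0.02780.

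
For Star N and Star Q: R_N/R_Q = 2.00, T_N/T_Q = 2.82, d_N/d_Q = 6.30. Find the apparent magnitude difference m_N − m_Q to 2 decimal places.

-2.01

L_N/L_Q = (2.00)²(2.82)⁴ = 253.0.
F_N/F_Q = (L_N/L_Q)/(d_N/d_Q)² = 253.0/39.69 = 6.373.
m_N − m_Q = −2.5 log₁₀(6.373) = -2.01.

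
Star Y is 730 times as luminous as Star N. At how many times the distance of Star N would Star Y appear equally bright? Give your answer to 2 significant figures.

Equal flux requires L_Y/d_Y² = L_N/d_N², so d_Y/d_N = √(L_Y/L_N)
= √(730) = 27.02.

27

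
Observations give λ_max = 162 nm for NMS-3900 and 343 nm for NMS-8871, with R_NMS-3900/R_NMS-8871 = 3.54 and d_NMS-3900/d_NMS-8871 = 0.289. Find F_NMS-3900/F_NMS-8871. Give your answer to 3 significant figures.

Wien's law: T_NMS-3900/T_NMS-8871 = λ_NMS-8871/λ_NMS-3900 = 343/162 = 2.117.
L_NMS-3900/L_NMS-8871 = (R_NMS-3900/R_NMS-8871)²(T_NMS-3900/T_NMS-8871)⁴ = (3.54)²(2.117)⁴ = 251.8.
F_NMS-3900/F_NMS-8871 = (L_NMS-3900/L_NMS-8871)/(d_NMS-3900/d_NMS-8871)² = 251.8/(0.289)² = 3015.

3.02×10^3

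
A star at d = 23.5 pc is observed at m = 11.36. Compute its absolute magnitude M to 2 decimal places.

9.50

M = m − 5 log₁₀(d/10 pc) = 11.36 − 5 log₁₀(23.5/10)
  = 11.36 − 5 × 0.371 = 11.36 − 1.86 = 9.50.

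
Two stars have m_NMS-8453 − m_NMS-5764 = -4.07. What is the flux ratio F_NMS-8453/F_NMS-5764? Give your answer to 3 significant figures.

42.5

F_NMS-8453/F_NMS-5764 = 10^(−(m_NMS-8453 − m_NMS-5764)/2.5) = 10^(4.07/2.5) = 10^1.628 = 42.46.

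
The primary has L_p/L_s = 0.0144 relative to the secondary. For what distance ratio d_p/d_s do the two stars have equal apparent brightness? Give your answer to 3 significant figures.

0.120

Equal flux requires L_p/d_p² = L_s/d_s², so d_p/d_s = √(L_p/L_s)
= √(0.0144) = 0.1200.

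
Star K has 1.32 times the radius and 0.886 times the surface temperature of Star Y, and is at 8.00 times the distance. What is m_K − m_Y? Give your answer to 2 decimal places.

4.44

L_K/L_Y = (1.32)²(0.886)⁴ = 1.074.
F_K/F_Y = (L_K/L_Y)/(d_K/d_Y)² = 1.074/64.00 = 0.01678.
m_K − m_Y = −2.5 log₁₀(0.01678) = 4.44.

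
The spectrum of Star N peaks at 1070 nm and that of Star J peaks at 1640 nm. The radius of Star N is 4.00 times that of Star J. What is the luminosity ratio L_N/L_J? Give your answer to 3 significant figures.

Wien's law gives T ∝ 1/λ_max, so T_N/T_J = λ_J/λ_N = 1640/1070 = 1.533.
Then L ∝ R²T⁴ gives L_N/L_J = (4.00)² × (1.533)⁴ = 16.00 × 5.519 = 88.30.

88.3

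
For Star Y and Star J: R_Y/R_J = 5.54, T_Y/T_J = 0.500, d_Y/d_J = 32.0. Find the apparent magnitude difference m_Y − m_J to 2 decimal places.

L_Y/L_J = (5.54)²(0.500)⁴ = 1.918.
F_Y/F_J = (L_Y/L_J)/(d_Y/d_J)² = 1.918/1024 = 0.001873.
m_Y − m_J = −2.5 log₁₀(0.001873) = 6.82.

6.82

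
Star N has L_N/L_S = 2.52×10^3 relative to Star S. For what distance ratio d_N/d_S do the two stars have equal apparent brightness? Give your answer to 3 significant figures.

Equal flux requires L_N/d_N² = L_S/d_S², so d_N/d_S = √(L_N/L_S)
= √(2.52×10^3) = 50.20.

50.2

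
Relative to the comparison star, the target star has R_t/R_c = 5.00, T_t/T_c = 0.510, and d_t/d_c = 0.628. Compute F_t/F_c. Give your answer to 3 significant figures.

L_t/L_c = (R_t/R_c)²(T_t/T_c)⁴ = (5.00)² × (0.510)⁴ = 1.691.
F_t/F_c = (L_t/L_c)/(d_t/d_c)² = 1.691 / (0.628)² = 4.288.

4.29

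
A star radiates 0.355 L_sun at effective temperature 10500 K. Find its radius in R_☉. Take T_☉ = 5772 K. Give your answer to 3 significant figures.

R/R_☉ = √(L/L_☉) / (T/T_☉)² = √(0.355) / (1.819)²
       = 0.5958 / 3.309 = 0.1800.

0.180 R_☉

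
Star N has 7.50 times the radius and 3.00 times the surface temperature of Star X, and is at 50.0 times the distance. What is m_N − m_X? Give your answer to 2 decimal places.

L_N/L_X = (7.50)²(3.00)⁴ = 4556.
F_N/F_X = (L_N/L_X)/(d_N/d_X)² = 4556/2500 = 1.823.
m_N − m_X = −2.5 log₁₀(1.823) = -0.65.

-0.65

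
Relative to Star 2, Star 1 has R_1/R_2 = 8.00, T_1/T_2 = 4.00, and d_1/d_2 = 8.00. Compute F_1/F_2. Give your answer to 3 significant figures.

256

L_1/L_2 = (R_1/R_2)²(T_1/T_2)⁴ = (8.00)² × (4.00)⁴ = 1.638×10^4.
F_1/F_2 = (L_1/L_2)/(d_1/d_2)² = 1.638×10^4 / (8.00)² = 256.0.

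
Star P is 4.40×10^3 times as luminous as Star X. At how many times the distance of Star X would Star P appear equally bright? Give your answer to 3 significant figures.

66.3

Equal flux requires L_P/d_P² = L_X/d_X², so d_P/d_X = √(L_P/L_X)
= √(4.40×10^3) = 66.33.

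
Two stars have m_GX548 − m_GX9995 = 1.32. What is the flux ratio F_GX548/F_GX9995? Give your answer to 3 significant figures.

F_GX548/F_GX9995 = 10^(−(m_GX548 − m_GX9995)/2.5) = 10^(-1.32/2.5) = 10^-0.528 = 0.2965.

0.296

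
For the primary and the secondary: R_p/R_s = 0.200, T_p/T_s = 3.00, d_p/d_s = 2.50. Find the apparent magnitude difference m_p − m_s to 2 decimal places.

0.71

L_p/L_s = (0.200)²(3.00)⁴ = 3.240.
F_p/F_s = (L_p/L_s)/(d_p/d_s)² = 3.240/6.250 = 0.5184.
m_p − m_s = −2.5 log₁₀(0.5184) = 0.71.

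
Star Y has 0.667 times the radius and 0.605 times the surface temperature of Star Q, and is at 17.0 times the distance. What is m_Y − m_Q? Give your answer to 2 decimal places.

L_Y/L_Q = (0.667)²(0.605)⁴ = 0.05960.
F_Y/F_Q = (L_Y/L_Q)/(d_Y/d_Q)² = 0.05960/289.0 = 2.062×10^-4.
m_Y − m_Q = −2.5 log₁₀(2.062×10^-4) = 9.21.

9.21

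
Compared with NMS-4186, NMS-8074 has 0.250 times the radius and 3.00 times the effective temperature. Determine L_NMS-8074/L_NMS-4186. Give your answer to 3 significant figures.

5.06

From the Stefan–Boltzmann law, L ∝ R²T⁴, so
L_NMS-8074/L_NMS-4186 = (R_NMS-8074/R_NMS-4186)² (T_NMS-8074/T_NMS-4186)⁴ = (0.250)² × (3.00)⁴ = 0.06250 × 81.00 = 5.062.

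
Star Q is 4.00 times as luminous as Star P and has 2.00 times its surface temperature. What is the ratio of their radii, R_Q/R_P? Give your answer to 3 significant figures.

L ∝ R²T⁴ gives R ∝ √L / T², so
R_Q/R_P = √(4.00) / (2.00)² = 2.000 / 4.000 = 0.5000.

0.500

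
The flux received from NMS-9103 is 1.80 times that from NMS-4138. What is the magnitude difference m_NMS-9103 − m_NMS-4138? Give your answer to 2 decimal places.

m_NMS-9103 − m_NMS-4138 = −2.5 log₁₀(F_NMS-9103/F_NMS-4138) = −2.5 log₁₀(1.80) = −2.5 × (0.255) = -0.638.

-0.64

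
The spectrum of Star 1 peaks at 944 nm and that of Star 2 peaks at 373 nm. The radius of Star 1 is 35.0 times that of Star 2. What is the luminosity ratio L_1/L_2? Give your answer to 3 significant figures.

29.9

Wien's law gives T ∝ 1/λ_max, so T_1/T_2 = λ_2/λ_1 = 373/944 = 0.3951.
Then L ∝ R²T⁴ gives L_1/L_2 = (35.0)² × (0.3951)⁴ = 1225 × 0.02438 = 29.86.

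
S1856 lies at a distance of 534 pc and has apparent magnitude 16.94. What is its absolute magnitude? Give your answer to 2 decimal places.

M = m − 5 log₁₀(d/10 pc) = 16.94 − 5 log₁₀(534/10)
  = 16.94 − 5 × 1.728 = 16.94 − 8.64 = 8.30.

8.30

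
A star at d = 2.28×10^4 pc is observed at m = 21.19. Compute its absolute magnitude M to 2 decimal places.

M = m − 5 log₁₀(d/10 pc) = 21.19 − 5 log₁₀(2.28×10^4/10)
  = 21.19 − 5 × 3.358 = 21.19 − 16.79 = 4.40.

4.40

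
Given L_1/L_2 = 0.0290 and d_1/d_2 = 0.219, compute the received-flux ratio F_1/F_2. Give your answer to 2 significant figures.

0.60

F = L/(4πd²), so F_1/F_2 = (L_1/L_2) / (d_1/d_2)²
= 0.0290 / (0.219)² = 0.0290 / 0.04796 = 0.6047.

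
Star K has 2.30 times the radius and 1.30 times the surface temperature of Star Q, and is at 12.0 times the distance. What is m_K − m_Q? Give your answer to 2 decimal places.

2.45

L_K/L_Q = (2.30)²(1.30)⁴ = 15.11.
F_K/F_Q = (L_K/L_Q)/(d_K/d_Q)² = 15.11/144.0 = 0.1049.
m_K − m_Q = −2.5 log₁₀(0.1049) = 2.45.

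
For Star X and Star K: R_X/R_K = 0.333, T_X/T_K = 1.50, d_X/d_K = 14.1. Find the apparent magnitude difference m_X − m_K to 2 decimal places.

L_X/L_K = (0.333)²(1.50)⁴ = 0.5614.
F_X/F_K = (L_X/L_K)/(d_X/d_K)² = 0.5614/198.8 = 0.002824.
m_X − m_K = −2.5 log₁₀(0.002824) = 6.37.

6.37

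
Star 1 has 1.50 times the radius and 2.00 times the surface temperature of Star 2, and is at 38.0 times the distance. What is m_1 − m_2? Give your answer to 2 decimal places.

4.01

L_1/L_2 = (1.50)²(2.00)⁴ = 36.00.
F_1/F_2 = (L_1/L_2)/(d_1/d_2)² = 36.00/1444 = 0.02493.
m_1 − m_2 = −2.5 log₁₀(0.02493) = 4.01.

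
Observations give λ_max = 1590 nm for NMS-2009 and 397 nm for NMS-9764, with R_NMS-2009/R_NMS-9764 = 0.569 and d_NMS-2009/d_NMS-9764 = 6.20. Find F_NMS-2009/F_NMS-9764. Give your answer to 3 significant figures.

Wien's law: T_NMS-2009/T_NMS-9764 = λ_NMS-9764/λ_NMS-2009 = 397/1590 = 0.2497.
L_NMS-2009/L_NMS-9764 = (R_NMS-2009/R_NMS-9764)²(T_NMS-2009/T_NMS-9764)⁴ = (0.569)²(0.2497)⁴ = 0.001258.
F_NMS-2009/F_NMS-9764 = (L_NMS-2009/L_NMS-9764)/(d_NMS-2009/d_NMS-9764)² = 0.001258/(6.20)² = 3.274×10^-5.

3.27×10^-5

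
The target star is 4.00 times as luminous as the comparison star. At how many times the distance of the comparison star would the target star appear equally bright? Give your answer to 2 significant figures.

Equal flux requires L_t/d_t² = L_c/d_c², so d_t/d_c = √(L_t/L_c)
= √(4.00) = 2.000.

2.0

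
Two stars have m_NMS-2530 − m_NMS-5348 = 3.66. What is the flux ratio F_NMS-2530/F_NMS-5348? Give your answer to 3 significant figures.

0.0344

F_NMS-2530/F_NMS-5348 = 10^(−(m_NMS-2530 − m_NMS-5348)/2.5) = 10^(-3.66/2.5) = 10^-1.464 = 0.03436.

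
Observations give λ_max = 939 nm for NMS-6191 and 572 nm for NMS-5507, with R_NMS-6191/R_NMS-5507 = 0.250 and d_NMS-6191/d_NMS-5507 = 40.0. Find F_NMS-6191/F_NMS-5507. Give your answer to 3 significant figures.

5.38×10^-6

Wien's law: T_NMS-6191/T_NMS-5507 = λ_NMS-5507/λ_NMS-6191 = 572/939 = 0.6092.
L_NMS-6191/L_NMS-5507 = (R_NMS-6191/R_NMS-5507)²(T_NMS-6191/T_NMS-5507)⁴ = (0.250)²(0.6092)⁴ = 0.008606.
F_NMS-6191/F_NMS-5507 = (L_NMS-6191/L_NMS-5507)/(d_NMS-6191/d_NMS-5507)² = 0.008606/(40.0)² = 5.379×10^-6.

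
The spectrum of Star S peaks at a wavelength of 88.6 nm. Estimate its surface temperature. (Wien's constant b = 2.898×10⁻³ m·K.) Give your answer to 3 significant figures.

3.27×10^4 K

T = b/λ_max = 2.898×10⁻³ / (88.6×10⁻⁹) = 3.271×10^4 K.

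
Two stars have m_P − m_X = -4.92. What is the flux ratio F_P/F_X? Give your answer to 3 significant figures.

F_P/F_X = 10^(−(m_P − m_X)/2.5) = 10^(4.92/2.5) = 10^1.968 = 92.90.

92.9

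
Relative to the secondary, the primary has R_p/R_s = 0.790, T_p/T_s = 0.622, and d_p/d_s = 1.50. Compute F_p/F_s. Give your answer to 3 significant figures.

0.0415

L_p/L_s = (R_p/R_s)²(T_p/T_s)⁴ = (0.790)² × (0.622)⁴ = 0.09341.
F_p/F_s = (L_p/L_s)/(d_p/d_s)² = 0.09341 / (1.50)² = 0.04152.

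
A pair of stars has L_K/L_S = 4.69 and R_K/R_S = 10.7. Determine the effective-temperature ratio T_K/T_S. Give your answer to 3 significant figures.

0.450

L ∝ R²T⁴ gives T ∝ (L/R²)^(1/4), so
T_K/T_S = (4.69 / 10.7²)^(1/4) = (0.04096)^(1/4) = 0.4499.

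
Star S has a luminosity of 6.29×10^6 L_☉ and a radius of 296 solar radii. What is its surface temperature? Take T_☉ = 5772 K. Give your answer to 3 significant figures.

1.68×10^4 K

T/T_☉ = (L/L_☉)^(1/4) / (R/R_☉)^(1/2)
T = 5772 × (6.29×10^6)^(1/4) / √(296) = 5772 × 50.08 / 17.20 = 1.680×10^4 K.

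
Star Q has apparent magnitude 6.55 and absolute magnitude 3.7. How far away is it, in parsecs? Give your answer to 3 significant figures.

m − M = 5 log₁₀(d/10 pc)
6.55 − (3.7) = 2.85 = 5 log₁₀(d/10)
d = 10 × 10^(2.85/5) = 10 × 10^0.570 = 37.15 pc.

37.2 pc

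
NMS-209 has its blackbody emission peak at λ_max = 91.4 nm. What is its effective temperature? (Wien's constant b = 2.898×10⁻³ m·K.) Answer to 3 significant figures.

3.17×10^4 K

T = b/λ_max = 2.898×10⁻³ / (91.4×10⁻⁹) = 3.171×10^4 K.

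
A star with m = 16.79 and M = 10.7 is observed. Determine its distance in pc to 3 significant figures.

165 pc

m − M = 5 log₁₀(d/10 pc)
16.79 − (10.7) = 6.09 = 5 log₁₀(d/10)
d = 10 × 10^(6.09/5) = 10 × 10^1.218 = 165.2 pc.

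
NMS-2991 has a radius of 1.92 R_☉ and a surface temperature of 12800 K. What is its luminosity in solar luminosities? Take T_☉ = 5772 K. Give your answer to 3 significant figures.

89.2 solar luminosities

L/L_☉ = (R/R_☉)² (T/T_☉)⁴ = (1.92)² × (12800/5772)⁴
       = 3.686 × (2.218)⁴ = 3.686 × 24.18 = 89.15.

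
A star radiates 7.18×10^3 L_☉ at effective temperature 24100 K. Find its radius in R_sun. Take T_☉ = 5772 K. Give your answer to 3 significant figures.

R/R_☉ = √(L/L_☉) / (T/T_☉)² = √(7.18×10^3) / (4.175)²
       = 84.73 / 17.43 = 4.860.

4.86 R_sun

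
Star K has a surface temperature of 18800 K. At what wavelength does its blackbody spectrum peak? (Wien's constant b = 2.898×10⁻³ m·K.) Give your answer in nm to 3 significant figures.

154 nm

λ_max = b/T = 2.898×10⁻³ / 18800 = 1.54×10^-7 m = 154.1 nm.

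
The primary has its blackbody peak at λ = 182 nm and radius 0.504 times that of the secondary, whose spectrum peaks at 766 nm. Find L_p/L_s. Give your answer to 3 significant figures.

79.7

Wien's law gives T ∝ 1/λ_max, so T_p/T_s = λ_s/λ_p = 766/182 = 4.209.
Then L ∝ R²T⁴ gives L_p/L_s = (0.504)² × (4.209)⁴ = 0.2540 × 313.8 = 79.71.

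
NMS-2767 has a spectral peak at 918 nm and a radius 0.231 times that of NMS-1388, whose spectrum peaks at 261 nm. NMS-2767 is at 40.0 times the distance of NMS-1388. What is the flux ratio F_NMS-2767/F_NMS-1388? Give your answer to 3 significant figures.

2.18×10^-7

Wien's law: T_NMS-2767/T_NMS-1388 = λ_NMS-1388/λ_NMS-2767 = 261/918 = 0.2843.
L_NMS-2767/L_NMS-1388 = (R_NMS-2767/R_NMS-1388)²(T_NMS-2767/T_NMS-1388)⁴ = (0.231)²(0.2843)⁴ = 3.487×10^-4.
F_NMS-2767/F_NMS-1388 = (L_NMS-2767/L_NMS-1388)/(d_NMS-2767/d_NMS-1388)² = 3.487×10^-4/(40.0)² = 2.179×10^-7.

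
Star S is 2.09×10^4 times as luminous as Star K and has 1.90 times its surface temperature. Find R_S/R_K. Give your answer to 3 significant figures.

L ∝ R²T⁴ gives R ∝ √L / T², so
R_S/R_K = √(2.09×10^4) / (1.90)² = 144.6 / 3.610 = 40.05.

40.0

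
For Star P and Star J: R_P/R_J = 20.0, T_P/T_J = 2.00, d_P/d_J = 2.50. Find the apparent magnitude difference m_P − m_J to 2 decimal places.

L_P/L_J = (20.0)²(2.00)⁴ = 6400.
F_P/F_J = (L_P/L_J)/(d_P/d_J)² = 6400/6.250 = 1024.
m_P − m_J = −2.5 log₁₀(1024) = -7.53.

-7.53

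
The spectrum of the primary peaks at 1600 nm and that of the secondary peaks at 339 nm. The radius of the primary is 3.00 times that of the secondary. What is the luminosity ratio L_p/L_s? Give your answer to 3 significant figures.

0.0181

Wien's law gives T ∝ 1/λ_max, so T_p/T_s = λ_s/λ_p = 339/1600 = 0.2119.
Then L ∝ R²T⁴ gives L_p/L_s = (3.00)² × (0.2119)⁴ = 9.000 × 0.002015 = 0.01814.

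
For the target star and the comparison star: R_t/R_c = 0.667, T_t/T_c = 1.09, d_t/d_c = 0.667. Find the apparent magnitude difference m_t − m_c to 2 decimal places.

-0.37

L_t/L_c = (0.667)²(1.09)⁴ = 0.6280.
F_t/F_c = (L_t/L_c)/(d_t/d_c)² = 0.6280/0.4449 = 1.412.
m_t − m_c = −2.5 log₁₀(1.412) = -0.37.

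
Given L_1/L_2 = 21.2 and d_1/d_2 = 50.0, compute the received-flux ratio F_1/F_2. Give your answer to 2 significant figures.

0.0085

F = L/(4πd²), so F_1/F_2 = (L_1/L_2) / (d_1/d_2)²
= 21.2 / (50.0)² = 21.2 / 2500 = 0.008480.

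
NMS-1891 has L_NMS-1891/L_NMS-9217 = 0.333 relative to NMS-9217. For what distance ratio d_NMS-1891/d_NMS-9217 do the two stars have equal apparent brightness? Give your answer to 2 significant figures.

0.58

Equal flux requires L_NMS-1891/d_NMS-1891² = L_NMS-9217/d_NMS-9217², so d_NMS-1891/d_NMS-9217 = √(L_NMS-1891/L_NMS-9217)
= √(0.333) = 0.5771.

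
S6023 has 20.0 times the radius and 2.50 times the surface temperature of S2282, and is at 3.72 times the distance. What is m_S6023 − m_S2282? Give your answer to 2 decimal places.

L_S6023/L_S2282 = (20.0)²(2.50)⁴ = 1.562×10^4.
F_S6023/F_S2282 = (L_S6023/L_S2282)/(d_S6023/d_S2282)² = 1.562×10^4/13.84 = 1129.
m_S6023 − m_S2282 = −2.5 log₁₀(1129) = -7.63.

-7.63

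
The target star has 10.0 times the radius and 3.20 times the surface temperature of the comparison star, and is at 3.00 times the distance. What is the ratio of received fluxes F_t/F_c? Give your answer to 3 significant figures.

L_t/L_c = (R_t/R_c)²(T_t/T_c)⁴ = (10.0)² × (3.20)⁴ = 1.049×10^4.
F_t/F_c = (L_t/L_c)/(d_t/d_c)² = 1.049×10^4 / (3.00)² = 1165.

1.17×10^3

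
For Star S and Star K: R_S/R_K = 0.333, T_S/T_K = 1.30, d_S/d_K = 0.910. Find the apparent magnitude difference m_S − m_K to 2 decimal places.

1.04

L_S/L_K = (0.333)²(1.30)⁴ = 0.3167.
F_S/F_K = (L_S/L_K)/(d_S/d_K)² = 0.3167/0.8281 = 0.3825.
m_S − m_K = −2.5 log₁₀(0.3825) = 1.04.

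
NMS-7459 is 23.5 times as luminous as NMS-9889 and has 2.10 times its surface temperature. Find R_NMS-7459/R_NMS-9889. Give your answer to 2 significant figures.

L ∝ R²T⁴ gives R ∝ √L / T², so
R_NMS-7459/R_NMS-9889 = √(23.5) / (2.10)² = 4.848 / 4.410 = 1.099.

1.1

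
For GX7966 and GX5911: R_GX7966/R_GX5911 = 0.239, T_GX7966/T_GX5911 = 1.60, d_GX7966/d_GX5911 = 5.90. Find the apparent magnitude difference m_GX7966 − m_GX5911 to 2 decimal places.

L_GX7966/L_GX5911 = (0.239)²(1.60)⁴ = 0.3743.
F_GX7966/F_GX5911 = (L_GX7966/L_GX5911)/(d_GX7966/d_GX5911)² = 0.3743/34.81 = 0.01075.
m_GX7966 − m_GX5911 = −2.5 log₁₀(0.01075) = 4.92.

4.92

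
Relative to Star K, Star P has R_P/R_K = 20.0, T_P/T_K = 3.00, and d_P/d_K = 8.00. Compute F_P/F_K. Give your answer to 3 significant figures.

506

L_P/L_K = (R_P/R_K)²(T_P/T_K)⁴ = (20.0)² × (3.00)⁴ = 3.240×10^4.
F_P/F_K = (L_P/L_K)/(d_P/d_K)² = 3.240×10^4 / (8.00)² = 506.2.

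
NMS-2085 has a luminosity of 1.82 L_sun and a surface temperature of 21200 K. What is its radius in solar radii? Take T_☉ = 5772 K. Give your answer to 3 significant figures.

0.100 solar radii

R/R_☉ = √(L/L_☉) / (T/T_☉)² = √(1.82) / (3.673)²
       = 1.349 / 13.49 = 0.1000.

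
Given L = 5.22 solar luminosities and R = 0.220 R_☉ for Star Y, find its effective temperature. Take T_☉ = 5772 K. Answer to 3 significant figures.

1.86×10^4 K

T/T_☉ = (L/L_☉)^(1/4) / (R/R_☉)^(1/2)
T = 5772 × (5.22)^(1/4) / √(0.220) = 5772 × 1.512 / 0.4690 = 1.860×10^4 K.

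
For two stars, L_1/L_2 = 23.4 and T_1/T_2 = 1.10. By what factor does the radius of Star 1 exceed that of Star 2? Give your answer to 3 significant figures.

4.00

L ∝ R²T⁴ gives R ∝ √L / T², so
R_1/R_2 = √(23.4) / (1.10)² = 4.837 / 1.210 = 3.998.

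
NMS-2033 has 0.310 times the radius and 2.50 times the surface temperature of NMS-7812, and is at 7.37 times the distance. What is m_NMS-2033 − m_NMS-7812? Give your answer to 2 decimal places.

L_NMS-2033/L_NMS-7812 = (0.310)²(2.50)⁴ = 3.754.
F_NMS-2033/F_NMS-7812 = (L_NMS-2033/L_NMS-7812)/(d_NMS-2033/d_NMS-7812)² = 3.754/54.32 = 0.06911.
m_NMS-2033 − m_NMS-7812 = −2.5 log₁₀(0.06911) = 2.90.

2.90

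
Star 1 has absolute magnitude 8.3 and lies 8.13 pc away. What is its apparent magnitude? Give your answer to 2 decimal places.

7.85

m = M + 5 log₁₀(d/10 pc) = 8.3 + 5 log₁₀(8.13/10)
  = 8.3 + 5 × -0.090 = 8.3 + -0.45 = 7.85.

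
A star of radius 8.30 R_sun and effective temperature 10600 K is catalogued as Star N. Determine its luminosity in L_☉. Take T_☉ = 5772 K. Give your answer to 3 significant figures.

784 L_☉

L/L_☉ = (R/R_☉)² (T/T_☉)⁴ = (8.30)² × (10600/5772)⁴
       = 68.89 × (1.836)⁴ = 68.89 × 11.37 = 783.6.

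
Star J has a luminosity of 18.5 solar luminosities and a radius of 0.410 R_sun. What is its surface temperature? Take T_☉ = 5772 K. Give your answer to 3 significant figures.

1.87×10^4 K

T/T_☉ = (L/L_☉)^(1/4) / (R/R_☉)^(1/2)
T = 5772 × (18.5)^(1/4) / √(0.410) = 5772 × 2.074 / 0.6403 = 1.870×10^4 K.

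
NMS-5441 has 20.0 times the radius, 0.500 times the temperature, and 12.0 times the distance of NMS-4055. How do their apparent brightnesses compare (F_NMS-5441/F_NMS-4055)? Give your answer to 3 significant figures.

L_NMS-5441/L_NMS-4055 = (R_NMS-5441/R_NMS-4055)²(T_NMS-5441/T_NMS-4055)⁴ = (20.0)² × (0.500)⁴ = 25.00.
F_NMS-5441/F_NMS-4055 = (L_NMS-5441/L_NMS-4055)/(d_NMS-5441/d_NMS-4055)² = 25.00 / (12.0)² = 0.1736.

0.174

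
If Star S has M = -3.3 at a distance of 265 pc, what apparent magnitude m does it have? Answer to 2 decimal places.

m = M + 5 log₁₀(d/10 pc) = -3.3 + 5 log₁₀(265/10)
  = -3.3 + 5 × 1.423 = -3.3 + 7.12 = 3.82.

3.82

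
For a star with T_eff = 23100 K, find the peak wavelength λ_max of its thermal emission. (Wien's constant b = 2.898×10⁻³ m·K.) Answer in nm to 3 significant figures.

125 nm

λ_max = b/T = 2.898×10⁻³ / 23100 = 1.25×10^-7 m = 125.5 nm.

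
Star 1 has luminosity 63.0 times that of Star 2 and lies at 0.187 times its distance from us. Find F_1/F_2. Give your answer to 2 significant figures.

1.8×10^3

F = L/(4πd²), so F_1/F_2 = (L_1/L_2) / (d_1/d_2)²
= 63.0 / (0.187)² = 63.0 / 0.03497 = 1802.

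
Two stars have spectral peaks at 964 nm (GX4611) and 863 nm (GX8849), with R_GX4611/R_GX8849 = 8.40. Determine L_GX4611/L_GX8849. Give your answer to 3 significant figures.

45.3

Wien's law gives T ∝ 1/λ_max, so T_GX4611/T_GX8849 = λ_GX8849/λ_GX4611 = 863/964 = 0.8952.
Then L ∝ R²T⁴ gives L_GX4611/L_GX8849 = (8.40)² × (0.8952)⁴ = 70.56 × 0.6423 = 45.32.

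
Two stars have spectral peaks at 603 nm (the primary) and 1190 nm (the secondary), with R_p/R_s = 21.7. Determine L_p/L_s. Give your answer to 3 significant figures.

Wien's law gives T ∝ 1/λ_max, so T_p/T_s = λ_s/λ_p = 1190/603 = 1.973.
Then L ∝ R²T⁴ gives L_p/L_s = (21.7)² × (1.973)⁴ = 470.9 × 15.17 = 7142.

7.14×10^3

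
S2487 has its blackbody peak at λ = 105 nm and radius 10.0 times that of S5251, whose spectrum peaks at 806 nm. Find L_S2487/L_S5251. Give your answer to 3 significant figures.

3.47×10^5

Wien's law gives T ∝ 1/λ_max, so T_S2487/T_S5251 = λ_S5251/λ_S2487 = 806/105 = 7.676.
Then L ∝ R²T⁴ gives L_S2487/L_S5251 = (10.0)² × (7.676)⁴ = 100.0 × 3472 = 3.472×10^5.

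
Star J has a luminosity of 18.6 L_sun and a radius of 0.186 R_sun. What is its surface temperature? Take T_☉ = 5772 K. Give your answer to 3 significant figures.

2.78×10^4 K

T/T_☉ = (L/L_☉)^(1/4) / (R/R_☉)^(1/2)
T = 5772 × (18.6)^(1/4) / √(0.186) = 5772 × 2.077 / 0.4313 = 2.779×10^4 K.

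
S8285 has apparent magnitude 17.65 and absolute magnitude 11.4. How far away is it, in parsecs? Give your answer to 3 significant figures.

178 pc

m − M = 5 log₁₀(d/10 pc)
17.65 − (11.4) = 6.25 = 5 log₁₀(d/10)
d = 10 × 10^(6.25/5) = 10 × 10^1.250 = 177.8 pc.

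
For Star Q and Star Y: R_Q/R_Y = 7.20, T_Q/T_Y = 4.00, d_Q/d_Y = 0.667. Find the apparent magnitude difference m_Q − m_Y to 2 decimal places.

L_Q/L_Y = (7.20)²(4.00)⁴ = 1.327×10^4.
F_Q/F_Y = (L_Q/L_Y)/(d_Q/d_Y)² = 1.327×10^4/0.4449 = 2.983×10^4.
m_Q − m_Y = −2.5 log₁₀(2.983×10^4) = -11.19.

-11.19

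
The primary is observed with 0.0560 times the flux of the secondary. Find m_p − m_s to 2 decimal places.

m_p − m_s = −2.5 log₁₀(F_p/F_s) = −2.5 log₁₀(0.0560) = −2.5 × (-1.252) = 3.130.

3.13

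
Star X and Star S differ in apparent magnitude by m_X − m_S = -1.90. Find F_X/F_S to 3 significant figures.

5.75

F_X/F_S = 10^(−(m_X − m_S)/2.5) = 10^(1.90/2.5) = 10^0.760 = 5.754.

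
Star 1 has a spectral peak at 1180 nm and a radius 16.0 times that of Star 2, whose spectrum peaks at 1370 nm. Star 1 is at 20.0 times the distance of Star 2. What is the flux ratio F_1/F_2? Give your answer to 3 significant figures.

1.16

Wien's law: T_1/T_2 = λ_2/λ_1 = 1370/1180 = 1.161.
L_1/L_2 = (R_1/R_2)²(T_1/T_2)⁴ = (16.0)²(1.161)⁴ = 465.2.
F_1/F_2 = (L_1/L_2)/(d_1/d_2)² = 465.2/(20.0)² = 1.163.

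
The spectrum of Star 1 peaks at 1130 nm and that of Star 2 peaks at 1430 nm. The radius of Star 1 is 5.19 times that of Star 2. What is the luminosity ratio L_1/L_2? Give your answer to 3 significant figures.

Wien's law gives T ∝ 1/λ_max, so T_1/T_2 = λ_2/λ_1 = 1430/1130 = 1.265.
Then L ∝ R²T⁴ gives L_1/L_2 = (5.19)² × (1.265)⁴ = 26.94 × 2.565 = 69.08.

69.1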